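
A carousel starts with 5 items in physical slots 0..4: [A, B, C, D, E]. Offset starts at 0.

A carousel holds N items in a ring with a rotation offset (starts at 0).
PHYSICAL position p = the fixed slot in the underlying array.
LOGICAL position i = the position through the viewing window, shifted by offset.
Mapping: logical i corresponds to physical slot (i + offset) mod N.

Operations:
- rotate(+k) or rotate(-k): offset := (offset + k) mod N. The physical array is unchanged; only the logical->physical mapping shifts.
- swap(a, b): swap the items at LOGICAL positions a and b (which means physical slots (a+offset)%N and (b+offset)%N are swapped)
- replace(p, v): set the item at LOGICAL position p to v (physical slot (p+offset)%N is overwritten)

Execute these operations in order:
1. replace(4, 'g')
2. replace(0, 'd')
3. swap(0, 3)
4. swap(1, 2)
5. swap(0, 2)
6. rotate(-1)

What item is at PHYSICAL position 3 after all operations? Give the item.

Answer: d

Derivation:
After op 1 (replace(4, 'g')): offset=0, physical=[A,B,C,D,g], logical=[A,B,C,D,g]
After op 2 (replace(0, 'd')): offset=0, physical=[d,B,C,D,g], logical=[d,B,C,D,g]
After op 3 (swap(0, 3)): offset=0, physical=[D,B,C,d,g], logical=[D,B,C,d,g]
After op 4 (swap(1, 2)): offset=0, physical=[D,C,B,d,g], logical=[D,C,B,d,g]
After op 5 (swap(0, 2)): offset=0, physical=[B,C,D,d,g], logical=[B,C,D,d,g]
After op 6 (rotate(-1)): offset=4, physical=[B,C,D,d,g], logical=[g,B,C,D,d]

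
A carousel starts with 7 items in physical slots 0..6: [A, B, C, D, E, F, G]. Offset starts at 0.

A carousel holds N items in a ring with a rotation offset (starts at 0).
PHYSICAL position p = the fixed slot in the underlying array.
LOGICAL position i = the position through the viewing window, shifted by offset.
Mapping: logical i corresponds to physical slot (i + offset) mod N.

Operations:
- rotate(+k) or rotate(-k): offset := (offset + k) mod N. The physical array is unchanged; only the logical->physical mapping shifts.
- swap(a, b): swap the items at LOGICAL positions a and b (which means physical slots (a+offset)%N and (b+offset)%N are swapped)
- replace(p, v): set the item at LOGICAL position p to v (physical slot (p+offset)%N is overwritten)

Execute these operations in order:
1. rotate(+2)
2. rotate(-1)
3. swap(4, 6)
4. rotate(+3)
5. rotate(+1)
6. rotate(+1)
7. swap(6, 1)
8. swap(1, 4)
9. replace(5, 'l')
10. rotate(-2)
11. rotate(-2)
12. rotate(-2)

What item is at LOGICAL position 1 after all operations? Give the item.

After op 1 (rotate(+2)): offset=2, physical=[A,B,C,D,E,F,G], logical=[C,D,E,F,G,A,B]
After op 2 (rotate(-1)): offset=1, physical=[A,B,C,D,E,F,G], logical=[B,C,D,E,F,G,A]
After op 3 (swap(4, 6)): offset=1, physical=[F,B,C,D,E,A,G], logical=[B,C,D,E,A,G,F]
After op 4 (rotate(+3)): offset=4, physical=[F,B,C,D,E,A,G], logical=[E,A,G,F,B,C,D]
After op 5 (rotate(+1)): offset=5, physical=[F,B,C,D,E,A,G], logical=[A,G,F,B,C,D,E]
After op 6 (rotate(+1)): offset=6, physical=[F,B,C,D,E,A,G], logical=[G,F,B,C,D,E,A]
After op 7 (swap(6, 1)): offset=6, physical=[A,B,C,D,E,F,G], logical=[G,A,B,C,D,E,F]
After op 8 (swap(1, 4)): offset=6, physical=[D,B,C,A,E,F,G], logical=[G,D,B,C,A,E,F]
After op 9 (replace(5, 'l')): offset=6, physical=[D,B,C,A,l,F,G], logical=[G,D,B,C,A,l,F]
After op 10 (rotate(-2)): offset=4, physical=[D,B,C,A,l,F,G], logical=[l,F,G,D,B,C,A]
After op 11 (rotate(-2)): offset=2, physical=[D,B,C,A,l,F,G], logical=[C,A,l,F,G,D,B]
After op 12 (rotate(-2)): offset=0, physical=[D,B,C,A,l,F,G], logical=[D,B,C,A,l,F,G]

Answer: B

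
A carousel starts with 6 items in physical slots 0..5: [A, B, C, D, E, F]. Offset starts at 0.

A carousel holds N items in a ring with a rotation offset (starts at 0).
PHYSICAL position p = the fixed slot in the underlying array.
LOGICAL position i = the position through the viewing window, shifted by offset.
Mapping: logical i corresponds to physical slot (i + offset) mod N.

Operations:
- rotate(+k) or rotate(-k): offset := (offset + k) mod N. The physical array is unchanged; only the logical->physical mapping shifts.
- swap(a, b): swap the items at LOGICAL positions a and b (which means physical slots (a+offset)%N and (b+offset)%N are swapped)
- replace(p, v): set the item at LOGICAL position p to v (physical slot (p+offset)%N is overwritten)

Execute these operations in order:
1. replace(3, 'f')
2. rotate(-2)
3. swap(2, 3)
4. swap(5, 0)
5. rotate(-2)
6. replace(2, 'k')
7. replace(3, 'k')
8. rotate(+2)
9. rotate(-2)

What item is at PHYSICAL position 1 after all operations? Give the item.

Answer: A

Derivation:
After op 1 (replace(3, 'f')): offset=0, physical=[A,B,C,f,E,F], logical=[A,B,C,f,E,F]
After op 2 (rotate(-2)): offset=4, physical=[A,B,C,f,E,F], logical=[E,F,A,B,C,f]
After op 3 (swap(2, 3)): offset=4, physical=[B,A,C,f,E,F], logical=[E,F,B,A,C,f]
After op 4 (swap(5, 0)): offset=4, physical=[B,A,C,E,f,F], logical=[f,F,B,A,C,E]
After op 5 (rotate(-2)): offset=2, physical=[B,A,C,E,f,F], logical=[C,E,f,F,B,A]
After op 6 (replace(2, 'k')): offset=2, physical=[B,A,C,E,k,F], logical=[C,E,k,F,B,A]
After op 7 (replace(3, 'k')): offset=2, physical=[B,A,C,E,k,k], logical=[C,E,k,k,B,A]
After op 8 (rotate(+2)): offset=4, physical=[B,A,C,E,k,k], logical=[k,k,B,A,C,E]
After op 9 (rotate(-2)): offset=2, physical=[B,A,C,E,k,k], logical=[C,E,k,k,B,A]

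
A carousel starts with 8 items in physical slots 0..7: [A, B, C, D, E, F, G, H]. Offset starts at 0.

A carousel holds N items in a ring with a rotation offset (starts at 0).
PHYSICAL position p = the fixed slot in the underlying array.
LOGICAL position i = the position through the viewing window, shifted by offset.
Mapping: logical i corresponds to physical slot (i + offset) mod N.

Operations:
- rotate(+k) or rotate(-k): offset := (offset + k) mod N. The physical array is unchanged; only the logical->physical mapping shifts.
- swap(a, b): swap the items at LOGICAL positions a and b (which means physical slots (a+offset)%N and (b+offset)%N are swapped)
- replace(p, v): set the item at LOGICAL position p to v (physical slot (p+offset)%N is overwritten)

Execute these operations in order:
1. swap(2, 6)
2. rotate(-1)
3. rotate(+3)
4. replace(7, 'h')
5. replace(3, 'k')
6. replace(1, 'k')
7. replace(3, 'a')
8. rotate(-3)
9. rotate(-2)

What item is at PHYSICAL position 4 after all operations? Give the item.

Answer: E

Derivation:
After op 1 (swap(2, 6)): offset=0, physical=[A,B,G,D,E,F,C,H], logical=[A,B,G,D,E,F,C,H]
After op 2 (rotate(-1)): offset=7, physical=[A,B,G,D,E,F,C,H], logical=[H,A,B,G,D,E,F,C]
After op 3 (rotate(+3)): offset=2, physical=[A,B,G,D,E,F,C,H], logical=[G,D,E,F,C,H,A,B]
After op 4 (replace(7, 'h')): offset=2, physical=[A,h,G,D,E,F,C,H], logical=[G,D,E,F,C,H,A,h]
After op 5 (replace(3, 'k')): offset=2, physical=[A,h,G,D,E,k,C,H], logical=[G,D,E,k,C,H,A,h]
After op 6 (replace(1, 'k')): offset=2, physical=[A,h,G,k,E,k,C,H], logical=[G,k,E,k,C,H,A,h]
After op 7 (replace(3, 'a')): offset=2, physical=[A,h,G,k,E,a,C,H], logical=[G,k,E,a,C,H,A,h]
After op 8 (rotate(-3)): offset=7, physical=[A,h,G,k,E,a,C,H], logical=[H,A,h,G,k,E,a,C]
After op 9 (rotate(-2)): offset=5, physical=[A,h,G,k,E,a,C,H], logical=[a,C,H,A,h,G,k,E]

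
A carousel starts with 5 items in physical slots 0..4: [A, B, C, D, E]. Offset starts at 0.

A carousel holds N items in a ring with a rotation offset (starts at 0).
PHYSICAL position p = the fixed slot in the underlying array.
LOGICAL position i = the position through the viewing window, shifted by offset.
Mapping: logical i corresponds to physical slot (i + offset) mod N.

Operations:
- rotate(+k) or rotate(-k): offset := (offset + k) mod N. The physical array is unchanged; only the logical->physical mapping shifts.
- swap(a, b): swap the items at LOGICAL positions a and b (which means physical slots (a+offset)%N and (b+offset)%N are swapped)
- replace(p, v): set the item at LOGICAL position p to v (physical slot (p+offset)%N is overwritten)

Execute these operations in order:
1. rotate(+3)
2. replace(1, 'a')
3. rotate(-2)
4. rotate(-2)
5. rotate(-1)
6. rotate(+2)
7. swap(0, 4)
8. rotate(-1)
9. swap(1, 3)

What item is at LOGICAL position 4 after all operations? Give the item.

After op 1 (rotate(+3)): offset=3, physical=[A,B,C,D,E], logical=[D,E,A,B,C]
After op 2 (replace(1, 'a')): offset=3, physical=[A,B,C,D,a], logical=[D,a,A,B,C]
After op 3 (rotate(-2)): offset=1, physical=[A,B,C,D,a], logical=[B,C,D,a,A]
After op 4 (rotate(-2)): offset=4, physical=[A,B,C,D,a], logical=[a,A,B,C,D]
After op 5 (rotate(-1)): offset=3, physical=[A,B,C,D,a], logical=[D,a,A,B,C]
After op 6 (rotate(+2)): offset=0, physical=[A,B,C,D,a], logical=[A,B,C,D,a]
After op 7 (swap(0, 4)): offset=0, physical=[a,B,C,D,A], logical=[a,B,C,D,A]
After op 8 (rotate(-1)): offset=4, physical=[a,B,C,D,A], logical=[A,a,B,C,D]
After op 9 (swap(1, 3)): offset=4, physical=[C,B,a,D,A], logical=[A,C,B,a,D]

Answer: D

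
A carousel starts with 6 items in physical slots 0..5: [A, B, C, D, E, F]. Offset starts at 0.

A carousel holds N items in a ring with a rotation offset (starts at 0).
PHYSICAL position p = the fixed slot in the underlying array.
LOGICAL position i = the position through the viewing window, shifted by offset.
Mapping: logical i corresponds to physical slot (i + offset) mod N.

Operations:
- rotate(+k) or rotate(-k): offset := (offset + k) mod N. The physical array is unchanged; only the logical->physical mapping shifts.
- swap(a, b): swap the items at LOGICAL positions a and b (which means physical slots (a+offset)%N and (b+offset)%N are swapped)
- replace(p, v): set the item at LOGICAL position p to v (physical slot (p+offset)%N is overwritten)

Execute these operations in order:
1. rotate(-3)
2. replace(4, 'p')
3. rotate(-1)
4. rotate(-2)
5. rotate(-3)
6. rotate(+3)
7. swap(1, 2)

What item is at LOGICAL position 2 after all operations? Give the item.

After op 1 (rotate(-3)): offset=3, physical=[A,B,C,D,E,F], logical=[D,E,F,A,B,C]
After op 2 (replace(4, 'p')): offset=3, physical=[A,p,C,D,E,F], logical=[D,E,F,A,p,C]
After op 3 (rotate(-1)): offset=2, physical=[A,p,C,D,E,F], logical=[C,D,E,F,A,p]
After op 4 (rotate(-2)): offset=0, physical=[A,p,C,D,E,F], logical=[A,p,C,D,E,F]
After op 5 (rotate(-3)): offset=3, physical=[A,p,C,D,E,F], logical=[D,E,F,A,p,C]
After op 6 (rotate(+3)): offset=0, physical=[A,p,C,D,E,F], logical=[A,p,C,D,E,F]
After op 7 (swap(1, 2)): offset=0, physical=[A,C,p,D,E,F], logical=[A,C,p,D,E,F]

Answer: p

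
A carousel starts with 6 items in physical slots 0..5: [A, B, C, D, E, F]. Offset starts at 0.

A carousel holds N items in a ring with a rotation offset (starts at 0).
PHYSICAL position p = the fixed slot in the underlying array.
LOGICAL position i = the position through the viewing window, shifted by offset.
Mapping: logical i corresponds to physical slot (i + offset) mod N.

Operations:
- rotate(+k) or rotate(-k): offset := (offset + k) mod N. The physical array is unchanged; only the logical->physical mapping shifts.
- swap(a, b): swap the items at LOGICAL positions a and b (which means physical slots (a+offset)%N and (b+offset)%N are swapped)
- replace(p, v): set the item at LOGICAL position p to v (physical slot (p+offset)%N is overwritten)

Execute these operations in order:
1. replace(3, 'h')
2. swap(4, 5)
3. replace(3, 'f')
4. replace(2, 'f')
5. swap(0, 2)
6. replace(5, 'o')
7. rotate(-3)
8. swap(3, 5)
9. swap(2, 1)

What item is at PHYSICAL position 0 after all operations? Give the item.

Answer: A

Derivation:
After op 1 (replace(3, 'h')): offset=0, physical=[A,B,C,h,E,F], logical=[A,B,C,h,E,F]
After op 2 (swap(4, 5)): offset=0, physical=[A,B,C,h,F,E], logical=[A,B,C,h,F,E]
After op 3 (replace(3, 'f')): offset=0, physical=[A,B,C,f,F,E], logical=[A,B,C,f,F,E]
After op 4 (replace(2, 'f')): offset=0, physical=[A,B,f,f,F,E], logical=[A,B,f,f,F,E]
After op 5 (swap(0, 2)): offset=0, physical=[f,B,A,f,F,E], logical=[f,B,A,f,F,E]
After op 6 (replace(5, 'o')): offset=0, physical=[f,B,A,f,F,o], logical=[f,B,A,f,F,o]
After op 7 (rotate(-3)): offset=3, physical=[f,B,A,f,F,o], logical=[f,F,o,f,B,A]
After op 8 (swap(3, 5)): offset=3, physical=[A,B,f,f,F,o], logical=[f,F,o,A,B,f]
After op 9 (swap(2, 1)): offset=3, physical=[A,B,f,f,o,F], logical=[f,o,F,A,B,f]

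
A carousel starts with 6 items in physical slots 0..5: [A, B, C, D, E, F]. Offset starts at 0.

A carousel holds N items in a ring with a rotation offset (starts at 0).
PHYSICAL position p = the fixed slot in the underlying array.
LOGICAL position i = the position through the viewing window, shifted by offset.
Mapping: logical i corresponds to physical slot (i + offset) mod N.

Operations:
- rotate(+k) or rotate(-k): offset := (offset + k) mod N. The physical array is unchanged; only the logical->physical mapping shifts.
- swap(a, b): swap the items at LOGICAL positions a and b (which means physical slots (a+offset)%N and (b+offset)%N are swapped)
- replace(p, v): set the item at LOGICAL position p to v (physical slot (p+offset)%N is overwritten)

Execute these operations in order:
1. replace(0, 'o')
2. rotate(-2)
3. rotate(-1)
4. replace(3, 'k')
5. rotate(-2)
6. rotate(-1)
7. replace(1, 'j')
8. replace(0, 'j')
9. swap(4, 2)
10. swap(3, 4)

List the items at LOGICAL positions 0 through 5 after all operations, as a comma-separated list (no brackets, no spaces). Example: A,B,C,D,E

After op 1 (replace(0, 'o')): offset=0, physical=[o,B,C,D,E,F], logical=[o,B,C,D,E,F]
After op 2 (rotate(-2)): offset=4, physical=[o,B,C,D,E,F], logical=[E,F,o,B,C,D]
After op 3 (rotate(-1)): offset=3, physical=[o,B,C,D,E,F], logical=[D,E,F,o,B,C]
After op 4 (replace(3, 'k')): offset=3, physical=[k,B,C,D,E,F], logical=[D,E,F,k,B,C]
After op 5 (rotate(-2)): offset=1, physical=[k,B,C,D,E,F], logical=[B,C,D,E,F,k]
After op 6 (rotate(-1)): offset=0, physical=[k,B,C,D,E,F], logical=[k,B,C,D,E,F]
After op 7 (replace(1, 'j')): offset=0, physical=[k,j,C,D,E,F], logical=[k,j,C,D,E,F]
After op 8 (replace(0, 'j')): offset=0, physical=[j,j,C,D,E,F], logical=[j,j,C,D,E,F]
After op 9 (swap(4, 2)): offset=0, physical=[j,j,E,D,C,F], logical=[j,j,E,D,C,F]
After op 10 (swap(3, 4)): offset=0, physical=[j,j,E,C,D,F], logical=[j,j,E,C,D,F]

Answer: j,j,E,C,D,F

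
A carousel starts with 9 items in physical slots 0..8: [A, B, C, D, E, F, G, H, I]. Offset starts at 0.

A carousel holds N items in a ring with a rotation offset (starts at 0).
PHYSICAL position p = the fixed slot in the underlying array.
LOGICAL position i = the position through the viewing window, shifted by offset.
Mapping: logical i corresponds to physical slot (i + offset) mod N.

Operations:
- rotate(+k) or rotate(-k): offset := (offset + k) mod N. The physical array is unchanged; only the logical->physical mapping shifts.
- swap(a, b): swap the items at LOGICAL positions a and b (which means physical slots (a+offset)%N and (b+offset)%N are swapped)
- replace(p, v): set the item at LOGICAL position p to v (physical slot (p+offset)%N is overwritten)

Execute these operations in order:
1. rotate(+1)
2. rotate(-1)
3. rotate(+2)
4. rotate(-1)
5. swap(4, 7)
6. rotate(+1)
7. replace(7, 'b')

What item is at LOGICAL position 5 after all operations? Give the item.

After op 1 (rotate(+1)): offset=1, physical=[A,B,C,D,E,F,G,H,I], logical=[B,C,D,E,F,G,H,I,A]
After op 2 (rotate(-1)): offset=0, physical=[A,B,C,D,E,F,G,H,I], logical=[A,B,C,D,E,F,G,H,I]
After op 3 (rotate(+2)): offset=2, physical=[A,B,C,D,E,F,G,H,I], logical=[C,D,E,F,G,H,I,A,B]
After op 4 (rotate(-1)): offset=1, physical=[A,B,C,D,E,F,G,H,I], logical=[B,C,D,E,F,G,H,I,A]
After op 5 (swap(4, 7)): offset=1, physical=[A,B,C,D,E,I,G,H,F], logical=[B,C,D,E,I,G,H,F,A]
After op 6 (rotate(+1)): offset=2, physical=[A,B,C,D,E,I,G,H,F], logical=[C,D,E,I,G,H,F,A,B]
After op 7 (replace(7, 'b')): offset=2, physical=[b,B,C,D,E,I,G,H,F], logical=[C,D,E,I,G,H,F,b,B]

Answer: H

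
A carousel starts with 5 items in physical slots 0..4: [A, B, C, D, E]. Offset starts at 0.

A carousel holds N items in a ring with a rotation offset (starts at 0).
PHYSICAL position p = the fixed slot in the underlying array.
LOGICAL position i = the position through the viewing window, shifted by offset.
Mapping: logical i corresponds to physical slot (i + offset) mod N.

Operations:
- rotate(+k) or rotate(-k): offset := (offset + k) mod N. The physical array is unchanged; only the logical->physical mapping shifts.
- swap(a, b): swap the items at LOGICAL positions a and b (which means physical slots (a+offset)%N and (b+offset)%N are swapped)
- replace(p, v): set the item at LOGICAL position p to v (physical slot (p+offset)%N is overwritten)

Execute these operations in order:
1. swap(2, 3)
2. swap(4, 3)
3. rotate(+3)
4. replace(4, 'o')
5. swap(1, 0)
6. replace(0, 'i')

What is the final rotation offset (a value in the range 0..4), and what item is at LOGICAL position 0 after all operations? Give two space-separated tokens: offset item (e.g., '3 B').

Answer: 3 i

Derivation:
After op 1 (swap(2, 3)): offset=0, physical=[A,B,D,C,E], logical=[A,B,D,C,E]
After op 2 (swap(4, 3)): offset=0, physical=[A,B,D,E,C], logical=[A,B,D,E,C]
After op 3 (rotate(+3)): offset=3, physical=[A,B,D,E,C], logical=[E,C,A,B,D]
After op 4 (replace(4, 'o')): offset=3, physical=[A,B,o,E,C], logical=[E,C,A,B,o]
After op 5 (swap(1, 0)): offset=3, physical=[A,B,o,C,E], logical=[C,E,A,B,o]
After op 6 (replace(0, 'i')): offset=3, physical=[A,B,o,i,E], logical=[i,E,A,B,o]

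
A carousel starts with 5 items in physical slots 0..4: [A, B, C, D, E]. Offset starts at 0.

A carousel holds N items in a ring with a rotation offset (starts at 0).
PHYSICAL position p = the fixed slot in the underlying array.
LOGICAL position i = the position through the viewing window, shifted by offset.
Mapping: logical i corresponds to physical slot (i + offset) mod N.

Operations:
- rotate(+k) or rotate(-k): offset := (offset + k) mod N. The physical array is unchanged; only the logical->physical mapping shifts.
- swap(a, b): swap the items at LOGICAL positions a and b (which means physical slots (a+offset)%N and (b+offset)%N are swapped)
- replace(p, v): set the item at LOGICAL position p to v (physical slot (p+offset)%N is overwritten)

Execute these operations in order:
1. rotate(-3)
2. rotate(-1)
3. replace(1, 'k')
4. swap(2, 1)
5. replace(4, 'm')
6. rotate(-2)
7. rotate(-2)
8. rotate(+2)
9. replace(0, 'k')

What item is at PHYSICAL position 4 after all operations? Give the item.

Answer: k

Derivation:
After op 1 (rotate(-3)): offset=2, physical=[A,B,C,D,E], logical=[C,D,E,A,B]
After op 2 (rotate(-1)): offset=1, physical=[A,B,C,D,E], logical=[B,C,D,E,A]
After op 3 (replace(1, 'k')): offset=1, physical=[A,B,k,D,E], logical=[B,k,D,E,A]
After op 4 (swap(2, 1)): offset=1, physical=[A,B,D,k,E], logical=[B,D,k,E,A]
After op 5 (replace(4, 'm')): offset=1, physical=[m,B,D,k,E], logical=[B,D,k,E,m]
After op 6 (rotate(-2)): offset=4, physical=[m,B,D,k,E], logical=[E,m,B,D,k]
After op 7 (rotate(-2)): offset=2, physical=[m,B,D,k,E], logical=[D,k,E,m,B]
After op 8 (rotate(+2)): offset=4, physical=[m,B,D,k,E], logical=[E,m,B,D,k]
After op 9 (replace(0, 'k')): offset=4, physical=[m,B,D,k,k], logical=[k,m,B,D,k]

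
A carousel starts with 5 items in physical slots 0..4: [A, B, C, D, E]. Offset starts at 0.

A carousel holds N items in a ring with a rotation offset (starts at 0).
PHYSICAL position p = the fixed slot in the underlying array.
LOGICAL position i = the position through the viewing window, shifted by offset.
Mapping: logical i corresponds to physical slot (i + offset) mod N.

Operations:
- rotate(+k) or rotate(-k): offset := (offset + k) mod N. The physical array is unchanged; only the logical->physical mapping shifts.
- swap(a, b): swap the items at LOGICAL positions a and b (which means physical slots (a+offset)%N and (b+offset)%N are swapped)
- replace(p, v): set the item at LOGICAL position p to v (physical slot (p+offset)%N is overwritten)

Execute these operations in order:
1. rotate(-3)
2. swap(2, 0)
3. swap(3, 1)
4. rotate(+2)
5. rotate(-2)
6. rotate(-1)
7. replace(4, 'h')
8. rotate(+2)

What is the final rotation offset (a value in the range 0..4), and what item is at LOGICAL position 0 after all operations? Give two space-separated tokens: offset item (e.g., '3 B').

After op 1 (rotate(-3)): offset=2, physical=[A,B,C,D,E], logical=[C,D,E,A,B]
After op 2 (swap(2, 0)): offset=2, physical=[A,B,E,D,C], logical=[E,D,C,A,B]
After op 3 (swap(3, 1)): offset=2, physical=[D,B,E,A,C], logical=[E,A,C,D,B]
After op 4 (rotate(+2)): offset=4, physical=[D,B,E,A,C], logical=[C,D,B,E,A]
After op 5 (rotate(-2)): offset=2, physical=[D,B,E,A,C], logical=[E,A,C,D,B]
After op 6 (rotate(-1)): offset=1, physical=[D,B,E,A,C], logical=[B,E,A,C,D]
After op 7 (replace(4, 'h')): offset=1, physical=[h,B,E,A,C], logical=[B,E,A,C,h]
After op 8 (rotate(+2)): offset=3, physical=[h,B,E,A,C], logical=[A,C,h,B,E]

Answer: 3 A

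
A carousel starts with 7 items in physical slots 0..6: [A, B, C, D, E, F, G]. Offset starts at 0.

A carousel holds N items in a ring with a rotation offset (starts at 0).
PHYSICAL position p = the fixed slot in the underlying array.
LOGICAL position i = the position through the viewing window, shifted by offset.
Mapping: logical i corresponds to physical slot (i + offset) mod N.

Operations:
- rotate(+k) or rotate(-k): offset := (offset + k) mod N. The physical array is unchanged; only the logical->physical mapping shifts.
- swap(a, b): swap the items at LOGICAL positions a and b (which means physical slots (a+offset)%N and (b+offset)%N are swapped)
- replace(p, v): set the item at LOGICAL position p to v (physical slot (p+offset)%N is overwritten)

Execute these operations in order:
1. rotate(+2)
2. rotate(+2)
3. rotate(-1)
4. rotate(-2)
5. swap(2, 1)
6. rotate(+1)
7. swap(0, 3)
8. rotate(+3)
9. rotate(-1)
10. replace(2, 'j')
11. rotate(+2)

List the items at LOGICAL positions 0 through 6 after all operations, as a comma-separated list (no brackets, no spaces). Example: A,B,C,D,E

Answer: j,A,B,F,C,E,D

Derivation:
After op 1 (rotate(+2)): offset=2, physical=[A,B,C,D,E,F,G], logical=[C,D,E,F,G,A,B]
After op 2 (rotate(+2)): offset=4, physical=[A,B,C,D,E,F,G], logical=[E,F,G,A,B,C,D]
After op 3 (rotate(-1)): offset=3, physical=[A,B,C,D,E,F,G], logical=[D,E,F,G,A,B,C]
After op 4 (rotate(-2)): offset=1, physical=[A,B,C,D,E,F,G], logical=[B,C,D,E,F,G,A]
After op 5 (swap(2, 1)): offset=1, physical=[A,B,D,C,E,F,G], logical=[B,D,C,E,F,G,A]
After op 6 (rotate(+1)): offset=2, physical=[A,B,D,C,E,F,G], logical=[D,C,E,F,G,A,B]
After op 7 (swap(0, 3)): offset=2, physical=[A,B,F,C,E,D,G], logical=[F,C,E,D,G,A,B]
After op 8 (rotate(+3)): offset=5, physical=[A,B,F,C,E,D,G], logical=[D,G,A,B,F,C,E]
After op 9 (rotate(-1)): offset=4, physical=[A,B,F,C,E,D,G], logical=[E,D,G,A,B,F,C]
After op 10 (replace(2, 'j')): offset=4, physical=[A,B,F,C,E,D,j], logical=[E,D,j,A,B,F,C]
After op 11 (rotate(+2)): offset=6, physical=[A,B,F,C,E,D,j], logical=[j,A,B,F,C,E,D]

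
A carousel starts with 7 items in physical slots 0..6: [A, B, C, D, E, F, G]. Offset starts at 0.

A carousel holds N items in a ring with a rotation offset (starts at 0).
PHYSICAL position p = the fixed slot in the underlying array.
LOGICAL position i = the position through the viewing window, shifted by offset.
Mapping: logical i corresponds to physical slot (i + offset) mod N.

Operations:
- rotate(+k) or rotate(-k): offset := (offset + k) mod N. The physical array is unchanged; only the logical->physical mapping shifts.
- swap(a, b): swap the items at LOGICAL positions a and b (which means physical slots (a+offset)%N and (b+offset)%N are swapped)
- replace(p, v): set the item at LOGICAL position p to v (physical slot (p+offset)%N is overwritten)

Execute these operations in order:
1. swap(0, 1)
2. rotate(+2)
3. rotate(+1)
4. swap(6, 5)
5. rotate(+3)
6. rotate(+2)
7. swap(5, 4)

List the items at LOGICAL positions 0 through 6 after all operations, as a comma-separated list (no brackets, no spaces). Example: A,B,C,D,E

After op 1 (swap(0, 1)): offset=0, physical=[B,A,C,D,E,F,G], logical=[B,A,C,D,E,F,G]
After op 2 (rotate(+2)): offset=2, physical=[B,A,C,D,E,F,G], logical=[C,D,E,F,G,B,A]
After op 3 (rotate(+1)): offset=3, physical=[B,A,C,D,E,F,G], logical=[D,E,F,G,B,A,C]
After op 4 (swap(6, 5)): offset=3, physical=[B,C,A,D,E,F,G], logical=[D,E,F,G,B,C,A]
After op 5 (rotate(+3)): offset=6, physical=[B,C,A,D,E,F,G], logical=[G,B,C,A,D,E,F]
After op 6 (rotate(+2)): offset=1, physical=[B,C,A,D,E,F,G], logical=[C,A,D,E,F,G,B]
After op 7 (swap(5, 4)): offset=1, physical=[B,C,A,D,E,G,F], logical=[C,A,D,E,G,F,B]

Answer: C,A,D,E,G,F,B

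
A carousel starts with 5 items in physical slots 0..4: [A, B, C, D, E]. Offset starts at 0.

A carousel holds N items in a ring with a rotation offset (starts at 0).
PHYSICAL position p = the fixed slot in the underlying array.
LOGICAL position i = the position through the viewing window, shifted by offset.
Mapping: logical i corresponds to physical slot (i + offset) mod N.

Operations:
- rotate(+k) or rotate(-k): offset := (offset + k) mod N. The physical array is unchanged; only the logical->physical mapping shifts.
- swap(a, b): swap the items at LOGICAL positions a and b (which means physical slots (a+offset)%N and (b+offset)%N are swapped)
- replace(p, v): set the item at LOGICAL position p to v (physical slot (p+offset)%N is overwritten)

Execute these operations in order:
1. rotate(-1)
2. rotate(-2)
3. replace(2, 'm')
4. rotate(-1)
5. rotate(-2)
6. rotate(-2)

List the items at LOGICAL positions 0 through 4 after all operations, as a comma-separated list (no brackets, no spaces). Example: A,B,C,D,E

After op 1 (rotate(-1)): offset=4, physical=[A,B,C,D,E], logical=[E,A,B,C,D]
After op 2 (rotate(-2)): offset=2, physical=[A,B,C,D,E], logical=[C,D,E,A,B]
After op 3 (replace(2, 'm')): offset=2, physical=[A,B,C,D,m], logical=[C,D,m,A,B]
After op 4 (rotate(-1)): offset=1, physical=[A,B,C,D,m], logical=[B,C,D,m,A]
After op 5 (rotate(-2)): offset=4, physical=[A,B,C,D,m], logical=[m,A,B,C,D]
After op 6 (rotate(-2)): offset=2, physical=[A,B,C,D,m], logical=[C,D,m,A,B]

Answer: C,D,m,A,B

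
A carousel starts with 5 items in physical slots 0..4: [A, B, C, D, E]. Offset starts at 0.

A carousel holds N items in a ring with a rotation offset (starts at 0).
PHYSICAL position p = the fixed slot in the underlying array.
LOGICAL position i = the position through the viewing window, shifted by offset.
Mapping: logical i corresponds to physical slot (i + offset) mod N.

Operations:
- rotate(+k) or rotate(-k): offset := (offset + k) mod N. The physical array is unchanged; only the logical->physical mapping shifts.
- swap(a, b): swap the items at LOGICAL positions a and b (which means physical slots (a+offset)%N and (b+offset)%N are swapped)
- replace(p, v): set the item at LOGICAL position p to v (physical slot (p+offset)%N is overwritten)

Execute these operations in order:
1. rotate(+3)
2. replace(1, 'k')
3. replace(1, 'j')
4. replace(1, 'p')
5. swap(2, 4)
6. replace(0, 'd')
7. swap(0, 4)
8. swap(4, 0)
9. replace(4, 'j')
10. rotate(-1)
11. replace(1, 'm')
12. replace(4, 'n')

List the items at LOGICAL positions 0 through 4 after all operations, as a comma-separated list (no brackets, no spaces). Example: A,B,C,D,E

Answer: j,m,p,C,n

Derivation:
After op 1 (rotate(+3)): offset=3, physical=[A,B,C,D,E], logical=[D,E,A,B,C]
After op 2 (replace(1, 'k')): offset=3, physical=[A,B,C,D,k], logical=[D,k,A,B,C]
After op 3 (replace(1, 'j')): offset=3, physical=[A,B,C,D,j], logical=[D,j,A,B,C]
After op 4 (replace(1, 'p')): offset=3, physical=[A,B,C,D,p], logical=[D,p,A,B,C]
After op 5 (swap(2, 4)): offset=3, physical=[C,B,A,D,p], logical=[D,p,C,B,A]
After op 6 (replace(0, 'd')): offset=3, physical=[C,B,A,d,p], logical=[d,p,C,B,A]
After op 7 (swap(0, 4)): offset=3, physical=[C,B,d,A,p], logical=[A,p,C,B,d]
After op 8 (swap(4, 0)): offset=3, physical=[C,B,A,d,p], logical=[d,p,C,B,A]
After op 9 (replace(4, 'j')): offset=3, physical=[C,B,j,d,p], logical=[d,p,C,B,j]
After op 10 (rotate(-1)): offset=2, physical=[C,B,j,d,p], logical=[j,d,p,C,B]
After op 11 (replace(1, 'm')): offset=2, physical=[C,B,j,m,p], logical=[j,m,p,C,B]
After op 12 (replace(4, 'n')): offset=2, physical=[C,n,j,m,p], logical=[j,m,p,C,n]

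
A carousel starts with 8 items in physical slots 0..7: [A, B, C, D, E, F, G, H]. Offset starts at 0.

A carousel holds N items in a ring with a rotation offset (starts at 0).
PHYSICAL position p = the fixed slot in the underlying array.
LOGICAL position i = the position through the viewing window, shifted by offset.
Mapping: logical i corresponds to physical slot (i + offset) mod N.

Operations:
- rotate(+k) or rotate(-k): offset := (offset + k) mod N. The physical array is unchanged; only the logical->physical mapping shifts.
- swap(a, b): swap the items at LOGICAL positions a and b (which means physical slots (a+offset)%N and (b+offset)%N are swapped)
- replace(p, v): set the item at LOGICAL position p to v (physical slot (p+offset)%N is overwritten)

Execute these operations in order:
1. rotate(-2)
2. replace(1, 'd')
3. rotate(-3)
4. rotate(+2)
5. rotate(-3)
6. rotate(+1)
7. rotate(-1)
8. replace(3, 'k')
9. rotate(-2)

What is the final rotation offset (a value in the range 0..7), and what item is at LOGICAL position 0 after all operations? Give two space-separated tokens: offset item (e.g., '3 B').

After op 1 (rotate(-2)): offset=6, physical=[A,B,C,D,E,F,G,H], logical=[G,H,A,B,C,D,E,F]
After op 2 (replace(1, 'd')): offset=6, physical=[A,B,C,D,E,F,G,d], logical=[G,d,A,B,C,D,E,F]
After op 3 (rotate(-3)): offset=3, physical=[A,B,C,D,E,F,G,d], logical=[D,E,F,G,d,A,B,C]
After op 4 (rotate(+2)): offset=5, physical=[A,B,C,D,E,F,G,d], logical=[F,G,d,A,B,C,D,E]
After op 5 (rotate(-3)): offset=2, physical=[A,B,C,D,E,F,G,d], logical=[C,D,E,F,G,d,A,B]
After op 6 (rotate(+1)): offset=3, physical=[A,B,C,D,E,F,G,d], logical=[D,E,F,G,d,A,B,C]
After op 7 (rotate(-1)): offset=2, physical=[A,B,C,D,E,F,G,d], logical=[C,D,E,F,G,d,A,B]
After op 8 (replace(3, 'k')): offset=2, physical=[A,B,C,D,E,k,G,d], logical=[C,D,E,k,G,d,A,B]
After op 9 (rotate(-2)): offset=0, physical=[A,B,C,D,E,k,G,d], logical=[A,B,C,D,E,k,G,d]

Answer: 0 A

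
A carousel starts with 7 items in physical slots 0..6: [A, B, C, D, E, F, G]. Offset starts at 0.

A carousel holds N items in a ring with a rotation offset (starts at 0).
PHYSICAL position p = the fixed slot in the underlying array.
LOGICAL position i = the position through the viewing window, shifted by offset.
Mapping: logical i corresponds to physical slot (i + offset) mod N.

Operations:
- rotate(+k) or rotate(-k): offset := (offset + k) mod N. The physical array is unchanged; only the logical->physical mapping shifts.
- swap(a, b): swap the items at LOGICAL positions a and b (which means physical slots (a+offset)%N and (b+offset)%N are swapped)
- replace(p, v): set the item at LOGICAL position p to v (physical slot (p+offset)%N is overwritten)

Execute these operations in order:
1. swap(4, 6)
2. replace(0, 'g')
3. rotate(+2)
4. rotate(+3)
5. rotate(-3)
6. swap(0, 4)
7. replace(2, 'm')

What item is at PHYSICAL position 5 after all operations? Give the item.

After op 1 (swap(4, 6)): offset=0, physical=[A,B,C,D,G,F,E], logical=[A,B,C,D,G,F,E]
After op 2 (replace(0, 'g')): offset=0, physical=[g,B,C,D,G,F,E], logical=[g,B,C,D,G,F,E]
After op 3 (rotate(+2)): offset=2, physical=[g,B,C,D,G,F,E], logical=[C,D,G,F,E,g,B]
After op 4 (rotate(+3)): offset=5, physical=[g,B,C,D,G,F,E], logical=[F,E,g,B,C,D,G]
After op 5 (rotate(-3)): offset=2, physical=[g,B,C,D,G,F,E], logical=[C,D,G,F,E,g,B]
After op 6 (swap(0, 4)): offset=2, physical=[g,B,E,D,G,F,C], logical=[E,D,G,F,C,g,B]
After op 7 (replace(2, 'm')): offset=2, physical=[g,B,E,D,m,F,C], logical=[E,D,m,F,C,g,B]

Answer: F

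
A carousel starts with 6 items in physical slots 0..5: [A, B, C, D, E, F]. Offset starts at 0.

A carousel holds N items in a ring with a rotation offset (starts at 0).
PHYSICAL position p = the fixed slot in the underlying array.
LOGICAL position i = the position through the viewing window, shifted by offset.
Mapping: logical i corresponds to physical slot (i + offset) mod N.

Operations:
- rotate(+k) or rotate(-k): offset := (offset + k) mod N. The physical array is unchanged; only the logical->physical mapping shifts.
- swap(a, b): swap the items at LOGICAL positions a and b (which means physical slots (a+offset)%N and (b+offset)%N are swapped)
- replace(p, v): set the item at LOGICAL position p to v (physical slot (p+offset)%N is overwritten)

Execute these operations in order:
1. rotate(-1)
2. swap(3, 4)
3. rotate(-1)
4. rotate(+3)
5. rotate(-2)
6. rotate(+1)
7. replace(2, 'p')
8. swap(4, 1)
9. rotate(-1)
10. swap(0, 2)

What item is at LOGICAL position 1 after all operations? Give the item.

After op 1 (rotate(-1)): offset=5, physical=[A,B,C,D,E,F], logical=[F,A,B,C,D,E]
After op 2 (swap(3, 4)): offset=5, physical=[A,B,D,C,E,F], logical=[F,A,B,D,C,E]
After op 3 (rotate(-1)): offset=4, physical=[A,B,D,C,E,F], logical=[E,F,A,B,D,C]
After op 4 (rotate(+3)): offset=1, physical=[A,B,D,C,E,F], logical=[B,D,C,E,F,A]
After op 5 (rotate(-2)): offset=5, physical=[A,B,D,C,E,F], logical=[F,A,B,D,C,E]
After op 6 (rotate(+1)): offset=0, physical=[A,B,D,C,E,F], logical=[A,B,D,C,E,F]
After op 7 (replace(2, 'p')): offset=0, physical=[A,B,p,C,E,F], logical=[A,B,p,C,E,F]
After op 8 (swap(4, 1)): offset=0, physical=[A,E,p,C,B,F], logical=[A,E,p,C,B,F]
After op 9 (rotate(-1)): offset=5, physical=[A,E,p,C,B,F], logical=[F,A,E,p,C,B]
After op 10 (swap(0, 2)): offset=5, physical=[A,F,p,C,B,E], logical=[E,A,F,p,C,B]

Answer: A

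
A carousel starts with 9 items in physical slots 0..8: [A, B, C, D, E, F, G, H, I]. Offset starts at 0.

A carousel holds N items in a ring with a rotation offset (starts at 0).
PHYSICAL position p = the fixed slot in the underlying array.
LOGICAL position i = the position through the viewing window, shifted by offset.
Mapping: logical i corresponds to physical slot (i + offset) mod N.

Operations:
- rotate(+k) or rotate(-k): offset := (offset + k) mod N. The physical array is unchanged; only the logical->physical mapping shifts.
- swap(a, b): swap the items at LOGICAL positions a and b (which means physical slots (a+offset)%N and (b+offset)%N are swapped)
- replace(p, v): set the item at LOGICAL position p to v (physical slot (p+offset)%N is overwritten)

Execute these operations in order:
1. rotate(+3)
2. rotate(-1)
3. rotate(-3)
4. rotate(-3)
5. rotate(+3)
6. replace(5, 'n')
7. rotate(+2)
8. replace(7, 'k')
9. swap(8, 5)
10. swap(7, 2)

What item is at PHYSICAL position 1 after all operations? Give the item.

After op 1 (rotate(+3)): offset=3, physical=[A,B,C,D,E,F,G,H,I], logical=[D,E,F,G,H,I,A,B,C]
After op 2 (rotate(-1)): offset=2, physical=[A,B,C,D,E,F,G,H,I], logical=[C,D,E,F,G,H,I,A,B]
After op 3 (rotate(-3)): offset=8, physical=[A,B,C,D,E,F,G,H,I], logical=[I,A,B,C,D,E,F,G,H]
After op 4 (rotate(-3)): offset=5, physical=[A,B,C,D,E,F,G,H,I], logical=[F,G,H,I,A,B,C,D,E]
After op 5 (rotate(+3)): offset=8, physical=[A,B,C,D,E,F,G,H,I], logical=[I,A,B,C,D,E,F,G,H]
After op 6 (replace(5, 'n')): offset=8, physical=[A,B,C,D,n,F,G,H,I], logical=[I,A,B,C,D,n,F,G,H]
After op 7 (rotate(+2)): offset=1, physical=[A,B,C,D,n,F,G,H,I], logical=[B,C,D,n,F,G,H,I,A]
After op 8 (replace(7, 'k')): offset=1, physical=[A,B,C,D,n,F,G,H,k], logical=[B,C,D,n,F,G,H,k,A]
After op 9 (swap(8, 5)): offset=1, physical=[G,B,C,D,n,F,A,H,k], logical=[B,C,D,n,F,A,H,k,G]
After op 10 (swap(7, 2)): offset=1, physical=[G,B,C,k,n,F,A,H,D], logical=[B,C,k,n,F,A,H,D,G]

Answer: B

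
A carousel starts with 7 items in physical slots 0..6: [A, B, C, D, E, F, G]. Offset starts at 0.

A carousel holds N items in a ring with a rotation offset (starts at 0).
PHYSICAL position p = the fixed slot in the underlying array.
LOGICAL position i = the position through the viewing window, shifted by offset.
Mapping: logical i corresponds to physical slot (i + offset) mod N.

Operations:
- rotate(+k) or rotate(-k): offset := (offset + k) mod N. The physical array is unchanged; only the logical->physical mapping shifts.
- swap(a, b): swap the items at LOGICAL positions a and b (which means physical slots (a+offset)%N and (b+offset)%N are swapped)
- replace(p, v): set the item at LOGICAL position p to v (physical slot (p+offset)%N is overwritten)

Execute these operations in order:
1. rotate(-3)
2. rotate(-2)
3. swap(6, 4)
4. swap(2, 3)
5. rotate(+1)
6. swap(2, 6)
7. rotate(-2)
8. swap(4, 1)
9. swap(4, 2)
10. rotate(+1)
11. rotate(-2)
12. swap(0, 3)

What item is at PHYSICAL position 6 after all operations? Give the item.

Answer: B

Derivation:
After op 1 (rotate(-3)): offset=4, physical=[A,B,C,D,E,F,G], logical=[E,F,G,A,B,C,D]
After op 2 (rotate(-2)): offset=2, physical=[A,B,C,D,E,F,G], logical=[C,D,E,F,G,A,B]
After op 3 (swap(6, 4)): offset=2, physical=[A,G,C,D,E,F,B], logical=[C,D,E,F,B,A,G]
After op 4 (swap(2, 3)): offset=2, physical=[A,G,C,D,F,E,B], logical=[C,D,F,E,B,A,G]
After op 5 (rotate(+1)): offset=3, physical=[A,G,C,D,F,E,B], logical=[D,F,E,B,A,G,C]
After op 6 (swap(2, 6)): offset=3, physical=[A,G,E,D,F,C,B], logical=[D,F,C,B,A,G,E]
After op 7 (rotate(-2)): offset=1, physical=[A,G,E,D,F,C,B], logical=[G,E,D,F,C,B,A]
After op 8 (swap(4, 1)): offset=1, physical=[A,G,C,D,F,E,B], logical=[G,C,D,F,E,B,A]
After op 9 (swap(4, 2)): offset=1, physical=[A,G,C,E,F,D,B], logical=[G,C,E,F,D,B,A]
After op 10 (rotate(+1)): offset=2, physical=[A,G,C,E,F,D,B], logical=[C,E,F,D,B,A,G]
After op 11 (rotate(-2)): offset=0, physical=[A,G,C,E,F,D,B], logical=[A,G,C,E,F,D,B]
After op 12 (swap(0, 3)): offset=0, physical=[E,G,C,A,F,D,B], logical=[E,G,C,A,F,D,B]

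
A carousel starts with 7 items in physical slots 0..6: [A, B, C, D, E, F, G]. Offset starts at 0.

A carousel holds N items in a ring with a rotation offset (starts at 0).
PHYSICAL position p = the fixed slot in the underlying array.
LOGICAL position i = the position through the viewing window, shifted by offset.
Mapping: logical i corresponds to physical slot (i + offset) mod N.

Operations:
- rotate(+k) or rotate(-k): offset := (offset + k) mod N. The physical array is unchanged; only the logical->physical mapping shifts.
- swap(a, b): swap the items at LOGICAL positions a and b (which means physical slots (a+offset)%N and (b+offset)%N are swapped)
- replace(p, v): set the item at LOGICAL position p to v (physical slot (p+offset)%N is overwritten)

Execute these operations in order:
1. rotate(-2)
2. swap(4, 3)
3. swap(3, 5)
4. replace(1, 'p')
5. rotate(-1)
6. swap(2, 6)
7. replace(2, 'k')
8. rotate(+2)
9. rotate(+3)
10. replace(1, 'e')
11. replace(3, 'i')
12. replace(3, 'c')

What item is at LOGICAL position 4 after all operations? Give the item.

After op 1 (rotate(-2)): offset=5, physical=[A,B,C,D,E,F,G], logical=[F,G,A,B,C,D,E]
After op 2 (swap(4, 3)): offset=5, physical=[A,C,B,D,E,F,G], logical=[F,G,A,C,B,D,E]
After op 3 (swap(3, 5)): offset=5, physical=[A,D,B,C,E,F,G], logical=[F,G,A,D,B,C,E]
After op 4 (replace(1, 'p')): offset=5, physical=[A,D,B,C,E,F,p], logical=[F,p,A,D,B,C,E]
After op 5 (rotate(-1)): offset=4, physical=[A,D,B,C,E,F,p], logical=[E,F,p,A,D,B,C]
After op 6 (swap(2, 6)): offset=4, physical=[A,D,B,p,E,F,C], logical=[E,F,C,A,D,B,p]
After op 7 (replace(2, 'k')): offset=4, physical=[A,D,B,p,E,F,k], logical=[E,F,k,A,D,B,p]
After op 8 (rotate(+2)): offset=6, physical=[A,D,B,p,E,F,k], logical=[k,A,D,B,p,E,F]
After op 9 (rotate(+3)): offset=2, physical=[A,D,B,p,E,F,k], logical=[B,p,E,F,k,A,D]
After op 10 (replace(1, 'e')): offset=2, physical=[A,D,B,e,E,F,k], logical=[B,e,E,F,k,A,D]
After op 11 (replace(3, 'i')): offset=2, physical=[A,D,B,e,E,i,k], logical=[B,e,E,i,k,A,D]
After op 12 (replace(3, 'c')): offset=2, physical=[A,D,B,e,E,c,k], logical=[B,e,E,c,k,A,D]

Answer: k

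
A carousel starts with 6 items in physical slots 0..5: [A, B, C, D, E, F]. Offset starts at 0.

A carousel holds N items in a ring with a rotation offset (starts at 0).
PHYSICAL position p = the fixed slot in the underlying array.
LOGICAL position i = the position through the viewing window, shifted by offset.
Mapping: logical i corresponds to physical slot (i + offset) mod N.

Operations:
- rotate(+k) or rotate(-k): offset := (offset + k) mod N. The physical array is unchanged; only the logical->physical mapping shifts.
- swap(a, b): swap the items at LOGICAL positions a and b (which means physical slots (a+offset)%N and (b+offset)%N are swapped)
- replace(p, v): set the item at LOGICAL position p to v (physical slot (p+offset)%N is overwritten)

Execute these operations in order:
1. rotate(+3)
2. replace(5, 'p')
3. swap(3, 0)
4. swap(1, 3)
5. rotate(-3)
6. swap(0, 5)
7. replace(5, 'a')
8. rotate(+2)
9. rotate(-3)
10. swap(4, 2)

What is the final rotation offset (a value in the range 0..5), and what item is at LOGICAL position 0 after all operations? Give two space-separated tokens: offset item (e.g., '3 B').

After op 1 (rotate(+3)): offset=3, physical=[A,B,C,D,E,F], logical=[D,E,F,A,B,C]
After op 2 (replace(5, 'p')): offset=3, physical=[A,B,p,D,E,F], logical=[D,E,F,A,B,p]
After op 3 (swap(3, 0)): offset=3, physical=[D,B,p,A,E,F], logical=[A,E,F,D,B,p]
After op 4 (swap(1, 3)): offset=3, physical=[E,B,p,A,D,F], logical=[A,D,F,E,B,p]
After op 5 (rotate(-3)): offset=0, physical=[E,B,p,A,D,F], logical=[E,B,p,A,D,F]
After op 6 (swap(0, 5)): offset=0, physical=[F,B,p,A,D,E], logical=[F,B,p,A,D,E]
After op 7 (replace(5, 'a')): offset=0, physical=[F,B,p,A,D,a], logical=[F,B,p,A,D,a]
After op 8 (rotate(+2)): offset=2, physical=[F,B,p,A,D,a], logical=[p,A,D,a,F,B]
After op 9 (rotate(-3)): offset=5, physical=[F,B,p,A,D,a], logical=[a,F,B,p,A,D]
After op 10 (swap(4, 2)): offset=5, physical=[F,A,p,B,D,a], logical=[a,F,A,p,B,D]

Answer: 5 a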